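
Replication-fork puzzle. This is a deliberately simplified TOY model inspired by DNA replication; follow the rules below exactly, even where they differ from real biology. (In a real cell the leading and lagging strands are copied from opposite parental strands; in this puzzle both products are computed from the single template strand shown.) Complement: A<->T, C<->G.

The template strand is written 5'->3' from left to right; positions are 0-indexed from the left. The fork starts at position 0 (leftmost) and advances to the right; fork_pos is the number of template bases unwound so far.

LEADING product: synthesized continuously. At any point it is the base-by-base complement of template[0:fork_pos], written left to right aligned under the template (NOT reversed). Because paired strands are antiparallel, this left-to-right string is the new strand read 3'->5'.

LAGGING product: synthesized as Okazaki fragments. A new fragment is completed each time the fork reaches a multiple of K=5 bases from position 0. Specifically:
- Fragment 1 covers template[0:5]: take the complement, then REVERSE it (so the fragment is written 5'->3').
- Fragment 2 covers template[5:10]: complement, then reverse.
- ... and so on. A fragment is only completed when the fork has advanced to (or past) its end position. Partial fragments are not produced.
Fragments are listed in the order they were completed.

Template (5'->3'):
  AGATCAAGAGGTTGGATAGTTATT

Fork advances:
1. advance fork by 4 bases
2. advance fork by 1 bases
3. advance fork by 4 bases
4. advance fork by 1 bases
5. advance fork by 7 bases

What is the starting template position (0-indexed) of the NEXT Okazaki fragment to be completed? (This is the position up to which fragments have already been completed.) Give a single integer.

Answer: 15

Derivation:
Step 1: advance 4 -> fork_pos = 0 + 4 = 4. Next multiple of 5 is 5 (not reached); still 0 fragment(s).
Step 2: advance 1 -> fork_pos = 4 + 1 = 5. Reached multiple(s) of 5: 5 -> fragment 1 completed (1 total).
Step 3: advance 4 -> fork_pos = 5 + 4 = 9. Next multiple of 5 is 10 (not reached); still 1 fragment(s).
Step 4: advance 1 -> fork_pos = 9 + 1 = 10. Reached multiple(s) of 5: 10 -> fragment 2 completed (2 total).
Step 5: advance 7 -> fork_pos = 10 + 7 = 17. Reached multiple(s) of 5: 15 -> fragment 3 completed (3 total).
3 fragment(s) completed, covering template[0:15] (3 x 5 = 15). The next fragment, fragment 4, covers template[15:20], so it starts at position 15.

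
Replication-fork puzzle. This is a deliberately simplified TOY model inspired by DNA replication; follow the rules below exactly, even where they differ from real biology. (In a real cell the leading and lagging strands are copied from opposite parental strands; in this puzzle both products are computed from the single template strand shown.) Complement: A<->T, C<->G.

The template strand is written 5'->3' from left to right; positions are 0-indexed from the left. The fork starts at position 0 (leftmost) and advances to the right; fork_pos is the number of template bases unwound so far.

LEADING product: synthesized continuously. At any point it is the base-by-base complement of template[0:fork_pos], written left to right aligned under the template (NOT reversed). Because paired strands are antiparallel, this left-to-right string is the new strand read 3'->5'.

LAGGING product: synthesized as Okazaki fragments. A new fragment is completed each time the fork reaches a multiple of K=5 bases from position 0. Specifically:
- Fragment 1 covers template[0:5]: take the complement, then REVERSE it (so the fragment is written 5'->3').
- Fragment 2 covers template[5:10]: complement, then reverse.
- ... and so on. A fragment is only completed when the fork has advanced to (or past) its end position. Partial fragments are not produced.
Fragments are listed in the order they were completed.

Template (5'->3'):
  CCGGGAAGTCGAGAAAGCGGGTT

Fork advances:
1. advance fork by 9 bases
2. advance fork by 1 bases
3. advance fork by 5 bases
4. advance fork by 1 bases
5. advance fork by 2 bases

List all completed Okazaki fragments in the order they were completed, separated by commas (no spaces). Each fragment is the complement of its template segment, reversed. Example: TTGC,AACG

Answer: CCCGG,GACTT,TTCTC

Derivation:
Step 1: advance 9 -> fork_pos = 0 + 9 = 9. Reached multiple(s) of 5: 5 -> fragment 1 completed (1 total).
Step 2: advance 1 -> fork_pos = 9 + 1 = 10. Reached multiple(s) of 5: 10 -> fragment 2 completed (2 total).
Step 3: advance 5 -> fork_pos = 10 + 5 = 15. Reached multiple(s) of 5: 15 -> fragment 3 completed (3 total).
Step 4: advance 1 -> fork_pos = 15 + 1 = 16. Next multiple of 5 is 20 (not reached); still 3 fragment(s).
Step 5: advance 2 -> fork_pos = 16 + 2 = 18. Next multiple of 5 is 20 (not reached); still 3 fragment(s).
Final fork_pos = 18, so 3 fragment(s) are complete. Build each: template segment -> complement -> reverse.
Fragment 1: template[0:5] = CCGGG -> complement GGCCC -> reversed CCCGG
Fragment 2: template[5:10] = AAGTC -> complement TTCAG -> reversed GACTT
Fragment 3: template[10:15] = GAGAA -> complement CTCTT -> reversed TTCTC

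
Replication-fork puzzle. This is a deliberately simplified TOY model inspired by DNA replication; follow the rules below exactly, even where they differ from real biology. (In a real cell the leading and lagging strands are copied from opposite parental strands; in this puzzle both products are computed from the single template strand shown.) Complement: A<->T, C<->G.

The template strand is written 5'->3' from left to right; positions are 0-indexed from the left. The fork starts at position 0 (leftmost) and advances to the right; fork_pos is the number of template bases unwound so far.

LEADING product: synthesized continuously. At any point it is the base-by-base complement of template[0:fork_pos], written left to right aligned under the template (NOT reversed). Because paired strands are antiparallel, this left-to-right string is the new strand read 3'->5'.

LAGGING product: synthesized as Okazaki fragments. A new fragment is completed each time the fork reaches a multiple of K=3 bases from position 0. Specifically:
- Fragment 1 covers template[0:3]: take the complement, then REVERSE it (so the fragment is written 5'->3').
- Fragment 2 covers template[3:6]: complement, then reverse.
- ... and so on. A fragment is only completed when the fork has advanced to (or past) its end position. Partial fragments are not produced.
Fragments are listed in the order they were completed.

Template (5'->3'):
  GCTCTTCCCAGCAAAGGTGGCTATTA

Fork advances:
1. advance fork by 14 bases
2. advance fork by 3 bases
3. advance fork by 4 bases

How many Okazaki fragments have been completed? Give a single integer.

Answer: 7

Derivation:
Step 1: advance 14 -> fork_pos = 0 + 14 = 14. Reached multiple(s) of 3: 3, 6, 9, 12 -> fragments 1-4 completed (4 total).
Step 2: advance 3 -> fork_pos = 14 + 3 = 17. Reached multiple(s) of 3: 15 -> fragment 5 completed (5 total).
Step 3: advance 4 -> fork_pos = 17 + 4 = 21. Reached multiple(s) of 3: 18, 21 -> fragments 6-7 completed (7 total).
Check: final fork_pos = 21; the multiples of 3 that are <= 21 are 3..21 -> 21 // 3 = 7 completed fragment(s).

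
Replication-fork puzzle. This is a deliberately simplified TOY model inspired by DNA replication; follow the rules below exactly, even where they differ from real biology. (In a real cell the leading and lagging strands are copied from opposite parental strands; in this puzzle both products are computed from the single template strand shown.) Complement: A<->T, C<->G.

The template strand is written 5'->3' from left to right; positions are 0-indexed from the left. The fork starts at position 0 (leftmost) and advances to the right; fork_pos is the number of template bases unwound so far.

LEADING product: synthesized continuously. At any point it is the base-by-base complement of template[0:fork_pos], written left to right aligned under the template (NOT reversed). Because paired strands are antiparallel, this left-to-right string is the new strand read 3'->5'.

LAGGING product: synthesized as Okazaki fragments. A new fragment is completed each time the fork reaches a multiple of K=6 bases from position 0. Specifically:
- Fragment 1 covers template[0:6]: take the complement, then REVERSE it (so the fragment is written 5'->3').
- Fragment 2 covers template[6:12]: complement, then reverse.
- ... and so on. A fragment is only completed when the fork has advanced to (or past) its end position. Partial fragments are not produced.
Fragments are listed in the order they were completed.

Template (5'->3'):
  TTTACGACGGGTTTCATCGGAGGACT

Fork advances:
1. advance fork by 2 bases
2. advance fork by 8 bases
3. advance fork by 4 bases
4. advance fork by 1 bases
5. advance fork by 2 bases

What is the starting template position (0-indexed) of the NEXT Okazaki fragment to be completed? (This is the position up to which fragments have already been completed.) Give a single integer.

Step 1: advance 2 -> fork_pos = 0 + 2 = 2. Next multiple of 6 is 6 (not reached); still 0 fragment(s).
Step 2: advance 8 -> fork_pos = 2 + 8 = 10. Reached multiple(s) of 6: 6 -> fragment 1 completed (1 total).
Step 3: advance 4 -> fork_pos = 10 + 4 = 14. Reached multiple(s) of 6: 12 -> fragment 2 completed (2 total).
Step 4: advance 1 -> fork_pos = 14 + 1 = 15. Next multiple of 6 is 18 (not reached); still 2 fragment(s).
Step 5: advance 2 -> fork_pos = 15 + 2 = 17. Next multiple of 6 is 18 (not reached); still 2 fragment(s).
2 fragment(s) completed, covering template[0:12] (2 x 6 = 12). The next fragment, fragment 3, covers template[12:18], so it starts at position 12.

Answer: 12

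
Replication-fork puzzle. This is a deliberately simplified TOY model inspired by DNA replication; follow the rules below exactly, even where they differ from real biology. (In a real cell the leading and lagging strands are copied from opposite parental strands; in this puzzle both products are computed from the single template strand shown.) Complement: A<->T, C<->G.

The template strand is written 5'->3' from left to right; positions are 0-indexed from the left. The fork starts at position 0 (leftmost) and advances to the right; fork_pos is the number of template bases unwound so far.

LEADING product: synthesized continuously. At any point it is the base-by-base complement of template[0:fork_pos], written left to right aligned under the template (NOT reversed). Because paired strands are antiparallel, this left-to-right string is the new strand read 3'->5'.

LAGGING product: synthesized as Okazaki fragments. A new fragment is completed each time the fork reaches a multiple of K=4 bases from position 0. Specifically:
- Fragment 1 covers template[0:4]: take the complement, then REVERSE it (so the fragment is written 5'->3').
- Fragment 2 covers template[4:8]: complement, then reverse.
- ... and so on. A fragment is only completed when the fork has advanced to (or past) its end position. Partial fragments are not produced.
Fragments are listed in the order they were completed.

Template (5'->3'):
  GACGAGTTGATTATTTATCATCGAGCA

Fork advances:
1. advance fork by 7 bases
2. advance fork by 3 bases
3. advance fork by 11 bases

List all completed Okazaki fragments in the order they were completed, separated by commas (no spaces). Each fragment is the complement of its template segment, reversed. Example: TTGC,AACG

Step 1: advance 7 -> fork_pos = 0 + 7 = 7. Reached multiple(s) of 4: 4 -> fragment 1 completed (1 total).
Step 2: advance 3 -> fork_pos = 7 + 3 = 10. Reached multiple(s) of 4: 8 -> fragment 2 completed (2 total).
Step 3: advance 11 -> fork_pos = 10 + 11 = 21. Reached multiple(s) of 4: 12, 16, 20 -> fragments 3-5 completed (5 total).
Final fork_pos = 21, so 5 fragment(s) are complete. Build each: template segment -> complement -> reverse.
Fragment 1: template[0:4] = GACG -> complement CTGC -> reversed CGTC
Fragment 2: template[4:8] = AGTT -> complement TCAA -> reversed AACT
Fragment 3: template[8:12] = GATT -> complement CTAA -> reversed AATC
Fragment 4: template[12:16] = ATTT -> complement TAAA -> reversed AAAT
Fragment 5: template[16:20] = ATCA -> complement TAGT -> reversed TGAT

Answer: CGTC,AACT,AATC,AAAT,TGAT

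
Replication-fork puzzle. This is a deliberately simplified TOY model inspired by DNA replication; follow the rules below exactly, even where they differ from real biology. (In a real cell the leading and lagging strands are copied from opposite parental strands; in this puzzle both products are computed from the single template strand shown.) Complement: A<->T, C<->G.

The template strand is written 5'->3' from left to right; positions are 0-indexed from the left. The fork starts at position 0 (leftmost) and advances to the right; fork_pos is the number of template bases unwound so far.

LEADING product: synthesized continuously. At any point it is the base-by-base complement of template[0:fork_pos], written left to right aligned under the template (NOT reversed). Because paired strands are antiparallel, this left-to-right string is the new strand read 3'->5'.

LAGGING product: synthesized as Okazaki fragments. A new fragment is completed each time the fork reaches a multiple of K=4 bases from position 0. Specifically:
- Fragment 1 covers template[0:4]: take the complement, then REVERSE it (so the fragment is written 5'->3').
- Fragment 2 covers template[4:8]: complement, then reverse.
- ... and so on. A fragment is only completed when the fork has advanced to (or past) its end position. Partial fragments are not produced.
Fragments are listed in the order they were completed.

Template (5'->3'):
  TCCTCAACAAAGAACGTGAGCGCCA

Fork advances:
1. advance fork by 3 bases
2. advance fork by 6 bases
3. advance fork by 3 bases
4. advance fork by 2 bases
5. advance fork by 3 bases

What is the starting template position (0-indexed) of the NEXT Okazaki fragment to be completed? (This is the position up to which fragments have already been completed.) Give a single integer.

Answer: 16

Derivation:
Step 1: advance 3 -> fork_pos = 0 + 3 = 3. Next multiple of 4 is 4 (not reached); still 0 fragment(s).
Step 2: advance 6 -> fork_pos = 3 + 6 = 9. Reached multiple(s) of 4: 4, 8 -> fragments 1-2 completed (2 total).
Step 3: advance 3 -> fork_pos = 9 + 3 = 12. Reached multiple(s) of 4: 12 -> fragment 3 completed (3 total).
Step 4: advance 2 -> fork_pos = 12 + 2 = 14. Next multiple of 4 is 16 (not reached); still 3 fragment(s).
Step 5: advance 3 -> fork_pos = 14 + 3 = 17. Reached multiple(s) of 4: 16 -> fragment 4 completed (4 total).
4 fragment(s) completed, covering template[0:16] (4 x 4 = 16). The next fragment, fragment 5, covers template[16:20], so it starts at position 16.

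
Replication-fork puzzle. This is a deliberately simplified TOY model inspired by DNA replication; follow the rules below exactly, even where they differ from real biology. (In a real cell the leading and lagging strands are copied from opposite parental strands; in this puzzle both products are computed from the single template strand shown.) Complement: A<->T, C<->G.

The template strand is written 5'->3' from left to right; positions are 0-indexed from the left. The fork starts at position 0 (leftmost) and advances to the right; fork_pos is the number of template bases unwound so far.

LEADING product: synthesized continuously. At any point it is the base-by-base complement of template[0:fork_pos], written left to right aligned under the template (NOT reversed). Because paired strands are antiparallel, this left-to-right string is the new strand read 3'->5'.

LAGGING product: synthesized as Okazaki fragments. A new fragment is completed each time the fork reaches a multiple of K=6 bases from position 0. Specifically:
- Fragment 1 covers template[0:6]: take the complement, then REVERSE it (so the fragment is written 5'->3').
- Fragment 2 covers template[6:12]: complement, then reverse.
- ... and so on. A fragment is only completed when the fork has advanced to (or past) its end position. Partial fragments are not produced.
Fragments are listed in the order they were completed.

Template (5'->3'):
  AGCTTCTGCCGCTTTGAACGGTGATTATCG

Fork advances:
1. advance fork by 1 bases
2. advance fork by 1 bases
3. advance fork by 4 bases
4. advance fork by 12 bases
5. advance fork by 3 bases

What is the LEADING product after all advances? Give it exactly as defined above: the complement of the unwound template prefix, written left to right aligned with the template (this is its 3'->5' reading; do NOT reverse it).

Step 1: advance 1 -> fork_pos = 0 + 1 = 1.
Step 2: advance 1 -> fork_pos = 1 + 1 = 2.
Step 3: advance 4 -> fork_pos = 2 + 4 = 6.
Step 4: advance 12 -> fork_pos = 6 + 12 = 18.
Step 5: advance 3 -> fork_pos = 18 + 3 = 21.
Unwound prefix: template[0:21] = AGCTTCTGCCGCTTTGAACGG
Complement it base by base (A<->T, C<->G), keeping left-to-right order:
  [0:5] AGCTT -> TCGAA
  [5:10] CTGCC -> GACGG
  [10:15] GCTTT -> CGAAA
  [15:20] GAACG -> CTTGC
  [20:21] G -> C
Concatenate: TCGAAGACGGCGAAACTTGCC (length 21; written aligned with the template, i.e. 3'->5').

Answer: TCGAAGACGGCGAAACTTGCC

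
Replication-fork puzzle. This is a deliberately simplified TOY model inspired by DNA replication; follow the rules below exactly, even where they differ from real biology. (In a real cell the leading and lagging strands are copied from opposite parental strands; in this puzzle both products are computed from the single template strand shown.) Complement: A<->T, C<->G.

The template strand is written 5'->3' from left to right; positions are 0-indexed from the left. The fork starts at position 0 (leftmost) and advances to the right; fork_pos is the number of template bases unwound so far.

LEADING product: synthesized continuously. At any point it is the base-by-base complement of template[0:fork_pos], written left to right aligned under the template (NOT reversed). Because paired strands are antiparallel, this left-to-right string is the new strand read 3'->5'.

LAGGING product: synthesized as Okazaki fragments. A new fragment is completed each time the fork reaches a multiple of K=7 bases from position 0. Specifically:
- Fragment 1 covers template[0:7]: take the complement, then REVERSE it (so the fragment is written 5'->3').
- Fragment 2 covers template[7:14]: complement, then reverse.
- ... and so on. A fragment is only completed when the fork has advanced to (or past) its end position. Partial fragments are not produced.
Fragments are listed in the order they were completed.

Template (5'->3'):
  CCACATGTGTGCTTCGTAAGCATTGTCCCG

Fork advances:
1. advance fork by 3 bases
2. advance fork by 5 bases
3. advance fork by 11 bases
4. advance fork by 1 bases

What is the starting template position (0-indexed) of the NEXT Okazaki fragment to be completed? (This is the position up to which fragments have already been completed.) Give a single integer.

Step 1: advance 3 -> fork_pos = 0 + 3 = 3. Next multiple of 7 is 7 (not reached); still 0 fragment(s).
Step 2: advance 5 -> fork_pos = 3 + 5 = 8. Reached multiple(s) of 7: 7 -> fragment 1 completed (1 total).
Step 3: advance 11 -> fork_pos = 8 + 11 = 19. Reached multiple(s) of 7: 14 -> fragment 2 completed (2 total).
Step 4: advance 1 -> fork_pos = 19 + 1 = 20. Next multiple of 7 is 21 (not reached); still 2 fragment(s).
2 fragment(s) completed, covering template[0:14] (2 x 7 = 14). The next fragment, fragment 3, covers template[14:21], so it starts at position 14.

Answer: 14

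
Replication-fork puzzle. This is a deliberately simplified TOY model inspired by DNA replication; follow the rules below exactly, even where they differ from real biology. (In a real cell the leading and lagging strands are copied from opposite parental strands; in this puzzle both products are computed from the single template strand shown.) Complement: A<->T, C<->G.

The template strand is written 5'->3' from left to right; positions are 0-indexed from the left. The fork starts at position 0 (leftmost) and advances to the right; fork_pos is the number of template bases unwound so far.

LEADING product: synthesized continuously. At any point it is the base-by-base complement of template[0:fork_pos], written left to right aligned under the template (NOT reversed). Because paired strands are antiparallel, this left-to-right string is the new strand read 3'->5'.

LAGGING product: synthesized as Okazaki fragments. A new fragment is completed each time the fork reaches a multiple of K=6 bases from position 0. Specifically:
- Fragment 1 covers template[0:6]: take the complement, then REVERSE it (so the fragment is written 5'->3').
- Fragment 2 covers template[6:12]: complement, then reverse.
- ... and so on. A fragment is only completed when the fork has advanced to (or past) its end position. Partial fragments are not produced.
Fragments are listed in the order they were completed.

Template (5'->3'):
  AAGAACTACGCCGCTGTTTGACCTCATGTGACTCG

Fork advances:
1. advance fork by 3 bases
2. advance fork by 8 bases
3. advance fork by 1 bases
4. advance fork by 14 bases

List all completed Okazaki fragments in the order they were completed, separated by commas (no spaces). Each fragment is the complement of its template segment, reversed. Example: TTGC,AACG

Step 1: advance 3 -> fork_pos = 0 + 3 = 3. Next multiple of 6 is 6 (not reached); still 0 fragment(s).
Step 2: advance 8 -> fork_pos = 3 + 8 = 11. Reached multiple(s) of 6: 6 -> fragment 1 completed (1 total).
Step 3: advance 1 -> fork_pos = 11 + 1 = 12. Reached multiple(s) of 6: 12 -> fragment 2 completed (2 total).
Step 4: advance 14 -> fork_pos = 12 + 14 = 26. Reached multiple(s) of 6: 18, 24 -> fragments 3-4 completed (4 total).
Final fork_pos = 26, so 4 fragment(s) are complete. Build each: template segment -> complement -> reverse.
Fragment 1: template[0:6] = AAGAAC -> complement TTCTTG -> reversed GTTCTT
Fragment 2: template[6:12] = TACGCC -> complement ATGCGG -> reversed GGCGTA
Fragment 3: template[12:18] = GCTGTT -> complement CGACAA -> reversed AACAGC
Fragment 4: template[18:24] = TGACCT -> complement ACTGGA -> reversed AGGTCA

Answer: GTTCTT,GGCGTA,AACAGC,AGGTCA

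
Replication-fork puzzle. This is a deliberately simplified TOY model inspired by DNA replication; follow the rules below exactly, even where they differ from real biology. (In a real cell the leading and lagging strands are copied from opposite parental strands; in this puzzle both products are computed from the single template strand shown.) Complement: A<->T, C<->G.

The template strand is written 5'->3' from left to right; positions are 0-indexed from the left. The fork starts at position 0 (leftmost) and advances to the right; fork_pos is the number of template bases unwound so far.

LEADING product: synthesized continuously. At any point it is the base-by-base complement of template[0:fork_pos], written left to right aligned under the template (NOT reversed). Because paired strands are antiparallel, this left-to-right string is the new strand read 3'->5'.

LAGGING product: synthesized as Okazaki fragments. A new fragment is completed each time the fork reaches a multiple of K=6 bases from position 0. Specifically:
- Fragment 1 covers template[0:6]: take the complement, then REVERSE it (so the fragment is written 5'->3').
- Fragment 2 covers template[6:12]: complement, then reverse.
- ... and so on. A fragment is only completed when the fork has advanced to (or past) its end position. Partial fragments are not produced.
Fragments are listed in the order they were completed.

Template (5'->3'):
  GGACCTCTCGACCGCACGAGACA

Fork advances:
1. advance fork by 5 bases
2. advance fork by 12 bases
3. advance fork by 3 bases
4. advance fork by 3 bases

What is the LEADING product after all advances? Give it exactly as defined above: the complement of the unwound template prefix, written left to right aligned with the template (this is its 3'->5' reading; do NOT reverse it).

Answer: CCTGGAGAGCTGGCGTGCTCTGT

Derivation:
Step 1: advance 5 -> fork_pos = 0 + 5 = 5.
Step 2: advance 12 -> fork_pos = 5 + 12 = 17.
Step 3: advance 3 -> fork_pos = 17 + 3 = 20.
Step 4: advance 3 -> fork_pos = 20 + 3 = 23.
Unwound prefix: template[0:23] = GGACCTCTCGACCGCACGAGACA
Complement it base by base (A<->T, C<->G), keeping left-to-right order:
  [0:5] GGACC -> CCTGG
  [5:10] TCTCG -> AGAGC
  [10:15] ACCGC -> TGGCG
  [15:20] ACGAG -> TGCTC
  [20:23] ACA -> TGT
Concatenate: CCTGGAGAGCTGGCGTGCTCTGT (length 23; written aligned with the template, i.e. 3'->5').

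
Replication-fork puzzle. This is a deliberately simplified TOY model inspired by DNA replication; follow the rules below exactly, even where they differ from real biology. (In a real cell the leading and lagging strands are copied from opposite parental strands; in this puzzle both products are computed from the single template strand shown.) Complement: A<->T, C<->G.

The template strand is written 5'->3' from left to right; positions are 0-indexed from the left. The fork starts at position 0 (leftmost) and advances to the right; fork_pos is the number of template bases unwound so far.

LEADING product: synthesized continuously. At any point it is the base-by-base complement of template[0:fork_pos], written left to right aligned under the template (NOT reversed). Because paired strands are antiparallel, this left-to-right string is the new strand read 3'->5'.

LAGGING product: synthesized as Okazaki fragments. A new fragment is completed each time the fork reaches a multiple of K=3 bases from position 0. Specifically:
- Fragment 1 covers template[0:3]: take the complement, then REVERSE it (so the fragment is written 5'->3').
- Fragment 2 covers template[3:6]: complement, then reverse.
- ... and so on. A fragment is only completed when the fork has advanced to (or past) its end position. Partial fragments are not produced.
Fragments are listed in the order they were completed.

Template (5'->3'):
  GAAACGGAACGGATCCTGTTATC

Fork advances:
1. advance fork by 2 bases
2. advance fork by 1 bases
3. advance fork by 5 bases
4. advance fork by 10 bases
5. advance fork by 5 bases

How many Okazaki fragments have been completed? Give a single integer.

Step 1: advance 2 -> fork_pos = 0 + 2 = 2. Next multiple of 3 is 3 (not reached); still 0 fragment(s).
Step 2: advance 1 -> fork_pos = 2 + 1 = 3. Reached multiple(s) of 3: 3 -> fragment 1 completed (1 total).
Step 3: advance 5 -> fork_pos = 3 + 5 = 8. Reached multiple(s) of 3: 6 -> fragment 2 completed (2 total).
Step 4: advance 10 -> fork_pos = 8 + 10 = 18. Reached multiple(s) of 3: 9, 12, 15, 18 -> fragments 3-6 completed (6 total).
Step 5: advance 5 -> fork_pos = 18 + 5 = 23. Reached multiple(s) of 3: 21 -> fragment 7 completed (7 total).
Check: final fork_pos = 23; the multiples of 3 that are <= 23 are 3..21 -> 23 // 3 = 7 completed fragment(s).

Answer: 7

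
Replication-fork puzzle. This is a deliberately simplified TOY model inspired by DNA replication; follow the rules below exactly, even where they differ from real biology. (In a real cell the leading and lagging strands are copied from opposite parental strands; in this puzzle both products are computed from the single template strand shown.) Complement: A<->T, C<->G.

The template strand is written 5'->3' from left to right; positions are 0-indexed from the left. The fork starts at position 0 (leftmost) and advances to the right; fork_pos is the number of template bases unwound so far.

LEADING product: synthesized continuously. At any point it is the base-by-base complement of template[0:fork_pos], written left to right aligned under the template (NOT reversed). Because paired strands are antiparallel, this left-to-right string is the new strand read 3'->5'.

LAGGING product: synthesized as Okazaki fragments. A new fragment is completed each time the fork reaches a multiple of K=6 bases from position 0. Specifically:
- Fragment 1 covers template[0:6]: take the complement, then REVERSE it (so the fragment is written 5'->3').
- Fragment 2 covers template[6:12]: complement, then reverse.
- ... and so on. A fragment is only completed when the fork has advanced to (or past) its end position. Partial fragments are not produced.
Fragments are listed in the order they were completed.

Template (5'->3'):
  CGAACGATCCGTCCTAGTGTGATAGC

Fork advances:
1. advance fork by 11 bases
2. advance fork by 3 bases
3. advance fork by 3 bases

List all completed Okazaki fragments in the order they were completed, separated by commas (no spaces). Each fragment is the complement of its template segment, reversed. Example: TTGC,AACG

Answer: CGTTCG,ACGGAT

Derivation:
Step 1: advance 11 -> fork_pos = 0 + 11 = 11. Reached multiple(s) of 6: 6 -> fragment 1 completed (1 total).
Step 2: advance 3 -> fork_pos = 11 + 3 = 14. Reached multiple(s) of 6: 12 -> fragment 2 completed (2 total).
Step 3: advance 3 -> fork_pos = 14 + 3 = 17. Next multiple of 6 is 18 (not reached); still 2 fragment(s).
Final fork_pos = 17, so 2 fragment(s) are complete. Build each: template segment -> complement -> reverse.
Fragment 1: template[0:6] = CGAACG -> complement GCTTGC -> reversed CGTTCG
Fragment 2: template[6:12] = ATCCGT -> complement TAGGCA -> reversed ACGGAT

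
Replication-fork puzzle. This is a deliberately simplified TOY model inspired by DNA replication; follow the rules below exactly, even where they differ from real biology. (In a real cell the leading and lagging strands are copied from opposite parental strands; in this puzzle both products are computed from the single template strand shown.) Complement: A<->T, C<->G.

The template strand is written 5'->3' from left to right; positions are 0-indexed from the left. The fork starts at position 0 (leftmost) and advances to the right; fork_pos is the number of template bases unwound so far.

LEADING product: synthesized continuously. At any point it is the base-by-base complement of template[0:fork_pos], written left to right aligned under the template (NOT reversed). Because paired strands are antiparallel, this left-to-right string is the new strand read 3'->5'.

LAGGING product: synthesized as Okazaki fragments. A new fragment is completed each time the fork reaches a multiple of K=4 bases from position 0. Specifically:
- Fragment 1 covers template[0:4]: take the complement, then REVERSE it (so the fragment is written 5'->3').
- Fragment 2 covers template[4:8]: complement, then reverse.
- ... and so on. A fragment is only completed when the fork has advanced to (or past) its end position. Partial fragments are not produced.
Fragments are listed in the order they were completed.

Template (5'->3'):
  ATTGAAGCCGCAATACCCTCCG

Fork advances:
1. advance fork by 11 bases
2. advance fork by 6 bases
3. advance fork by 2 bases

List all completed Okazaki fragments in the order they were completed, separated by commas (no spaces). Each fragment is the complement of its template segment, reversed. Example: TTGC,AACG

Step 1: advance 11 -> fork_pos = 0 + 11 = 11. Reached multiple(s) of 4: 4, 8 -> fragments 1-2 completed (2 total).
Step 2: advance 6 -> fork_pos = 11 + 6 = 17. Reached multiple(s) of 4: 12, 16 -> fragments 3-4 completed (4 total).
Step 3: advance 2 -> fork_pos = 17 + 2 = 19. Next multiple of 4 is 20 (not reached); still 4 fragment(s).
Final fork_pos = 19, so 4 fragment(s) are complete. Build each: template segment -> complement -> reverse.
Fragment 1: template[0:4] = ATTG -> complement TAAC -> reversed CAAT
Fragment 2: template[4:8] = AAGC -> complement TTCG -> reversed GCTT
Fragment 3: template[8:12] = CGCA -> complement GCGT -> reversed TGCG
Fragment 4: template[12:16] = ATAC -> complement TATG -> reversed GTAT

Answer: CAAT,GCTT,TGCG,GTAT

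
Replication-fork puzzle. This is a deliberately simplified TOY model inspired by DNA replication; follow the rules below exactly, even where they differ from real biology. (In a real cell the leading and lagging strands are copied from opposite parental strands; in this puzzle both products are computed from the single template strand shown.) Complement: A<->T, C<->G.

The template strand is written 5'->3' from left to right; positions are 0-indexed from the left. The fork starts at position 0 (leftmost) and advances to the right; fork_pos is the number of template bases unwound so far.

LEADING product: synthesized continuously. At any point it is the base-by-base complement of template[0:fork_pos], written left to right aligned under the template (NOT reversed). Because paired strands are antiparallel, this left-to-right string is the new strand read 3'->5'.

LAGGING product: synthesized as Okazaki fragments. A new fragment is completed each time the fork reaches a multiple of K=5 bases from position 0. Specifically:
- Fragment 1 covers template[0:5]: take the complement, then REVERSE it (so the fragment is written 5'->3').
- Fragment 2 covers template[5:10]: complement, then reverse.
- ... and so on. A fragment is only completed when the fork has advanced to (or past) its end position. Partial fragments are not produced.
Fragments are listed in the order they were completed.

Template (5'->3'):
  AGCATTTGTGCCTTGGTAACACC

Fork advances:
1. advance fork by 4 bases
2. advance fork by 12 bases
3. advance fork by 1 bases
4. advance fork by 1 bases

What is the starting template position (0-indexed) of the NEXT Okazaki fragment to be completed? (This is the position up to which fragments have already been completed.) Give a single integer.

Step 1: advance 4 -> fork_pos = 0 + 4 = 4. Next multiple of 5 is 5 (not reached); still 0 fragment(s).
Step 2: advance 12 -> fork_pos = 4 + 12 = 16. Reached multiple(s) of 5: 5, 10, 15 -> fragments 1-3 completed (3 total).
Step 3: advance 1 -> fork_pos = 16 + 1 = 17. Next multiple of 5 is 20 (not reached); still 3 fragment(s).
Step 4: advance 1 -> fork_pos = 17 + 1 = 18. Next multiple of 5 is 20 (not reached); still 3 fragment(s).
3 fragment(s) completed, covering template[0:15] (3 x 5 = 15). The next fragment, fragment 4, covers template[15:20], so it starts at position 15.

Answer: 15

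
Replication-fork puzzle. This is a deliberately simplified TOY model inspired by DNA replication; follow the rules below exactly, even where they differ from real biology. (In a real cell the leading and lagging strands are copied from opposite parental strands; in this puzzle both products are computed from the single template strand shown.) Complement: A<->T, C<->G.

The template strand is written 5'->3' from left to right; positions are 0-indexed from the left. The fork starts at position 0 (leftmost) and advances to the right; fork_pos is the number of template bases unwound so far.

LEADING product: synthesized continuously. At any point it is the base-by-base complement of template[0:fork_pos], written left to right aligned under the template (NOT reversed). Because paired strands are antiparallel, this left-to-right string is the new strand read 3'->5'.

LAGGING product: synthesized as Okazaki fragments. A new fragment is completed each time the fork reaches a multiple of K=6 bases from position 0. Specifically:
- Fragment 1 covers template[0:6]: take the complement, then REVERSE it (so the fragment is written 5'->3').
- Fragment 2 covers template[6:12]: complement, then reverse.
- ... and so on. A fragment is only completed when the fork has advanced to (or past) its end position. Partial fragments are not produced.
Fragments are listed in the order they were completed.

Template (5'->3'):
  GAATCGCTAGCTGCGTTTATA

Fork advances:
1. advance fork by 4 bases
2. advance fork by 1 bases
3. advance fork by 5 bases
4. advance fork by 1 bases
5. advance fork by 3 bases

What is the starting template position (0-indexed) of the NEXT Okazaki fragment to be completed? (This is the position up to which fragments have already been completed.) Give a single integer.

Step 1: advance 4 -> fork_pos = 0 + 4 = 4. Next multiple of 6 is 6 (not reached); still 0 fragment(s).
Step 2: advance 1 -> fork_pos = 4 + 1 = 5. Next multiple of 6 is 6 (not reached); still 0 fragment(s).
Step 3: advance 5 -> fork_pos = 5 + 5 = 10. Reached multiple(s) of 6: 6 -> fragment 1 completed (1 total).
Step 4: advance 1 -> fork_pos = 10 + 1 = 11. Next multiple of 6 is 12 (not reached); still 1 fragment(s).
Step 5: advance 3 -> fork_pos = 11 + 3 = 14. Reached multiple(s) of 6: 12 -> fragment 2 completed (2 total).
2 fragment(s) completed, covering template[0:12] (2 x 6 = 12). The next fragment, fragment 3, covers template[12:18], so it starts at position 12.

Answer: 12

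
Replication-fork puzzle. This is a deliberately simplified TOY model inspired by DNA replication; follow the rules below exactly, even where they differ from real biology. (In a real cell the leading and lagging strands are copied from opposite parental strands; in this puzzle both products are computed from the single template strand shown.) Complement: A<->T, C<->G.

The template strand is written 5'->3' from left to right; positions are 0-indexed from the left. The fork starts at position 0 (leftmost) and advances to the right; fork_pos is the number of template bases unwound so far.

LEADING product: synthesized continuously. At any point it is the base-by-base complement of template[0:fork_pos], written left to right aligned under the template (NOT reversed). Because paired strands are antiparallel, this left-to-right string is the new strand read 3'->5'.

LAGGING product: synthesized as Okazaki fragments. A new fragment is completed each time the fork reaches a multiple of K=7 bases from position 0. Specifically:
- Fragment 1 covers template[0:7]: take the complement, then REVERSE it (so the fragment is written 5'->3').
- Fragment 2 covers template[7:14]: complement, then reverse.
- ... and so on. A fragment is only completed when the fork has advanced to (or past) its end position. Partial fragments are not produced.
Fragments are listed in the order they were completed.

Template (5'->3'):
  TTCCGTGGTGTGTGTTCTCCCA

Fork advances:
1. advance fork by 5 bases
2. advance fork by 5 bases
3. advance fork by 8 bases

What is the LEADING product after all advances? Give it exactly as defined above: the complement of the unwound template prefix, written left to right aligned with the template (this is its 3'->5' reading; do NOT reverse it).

Step 1: advance 5 -> fork_pos = 0 + 5 = 5.
Step 2: advance 5 -> fork_pos = 5 + 5 = 10.
Step 3: advance 8 -> fork_pos = 10 + 8 = 18.
Unwound prefix: template[0:18] = TTCCGTGGTGTGTGTTCT
Complement it base by base (A<->T, C<->G), keeping left-to-right order:
  [0:5] TTCCG -> AAGGC
  [5:10] TGGTG -> ACCAC
  [10:15] TGTGT -> ACACA
  [15:18] TCT -> AGA
Concatenate: AAGGCACCACACACAAGA (length 18; written aligned with the template, i.e. 3'->5').

Answer: AAGGCACCACACACAAGA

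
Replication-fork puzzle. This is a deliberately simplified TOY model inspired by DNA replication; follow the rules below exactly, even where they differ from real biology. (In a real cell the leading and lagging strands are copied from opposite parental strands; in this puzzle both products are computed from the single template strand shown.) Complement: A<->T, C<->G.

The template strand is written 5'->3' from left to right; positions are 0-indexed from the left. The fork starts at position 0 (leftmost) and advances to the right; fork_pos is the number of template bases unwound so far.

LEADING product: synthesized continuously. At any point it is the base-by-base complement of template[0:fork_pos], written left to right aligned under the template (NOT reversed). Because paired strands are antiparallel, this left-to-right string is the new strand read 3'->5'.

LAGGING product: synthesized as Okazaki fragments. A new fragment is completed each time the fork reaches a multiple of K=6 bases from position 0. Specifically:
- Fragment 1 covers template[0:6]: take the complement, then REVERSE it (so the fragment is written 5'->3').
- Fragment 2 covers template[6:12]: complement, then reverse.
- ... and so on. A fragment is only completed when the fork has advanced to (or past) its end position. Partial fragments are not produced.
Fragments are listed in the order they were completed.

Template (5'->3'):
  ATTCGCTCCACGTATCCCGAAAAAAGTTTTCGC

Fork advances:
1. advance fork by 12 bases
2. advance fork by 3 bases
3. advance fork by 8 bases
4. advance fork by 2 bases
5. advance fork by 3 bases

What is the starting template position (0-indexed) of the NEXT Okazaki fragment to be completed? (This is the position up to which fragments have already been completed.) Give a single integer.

Answer: 24

Derivation:
Step 1: advance 12 -> fork_pos = 0 + 12 = 12. Reached multiple(s) of 6: 6, 12 -> fragments 1-2 completed (2 total).
Step 2: advance 3 -> fork_pos = 12 + 3 = 15. Next multiple of 6 is 18 (not reached); still 2 fragment(s).
Step 3: advance 8 -> fork_pos = 15 + 8 = 23. Reached multiple(s) of 6: 18 -> fragment 3 completed (3 total).
Step 4: advance 2 -> fork_pos = 23 + 2 = 25. Reached multiple(s) of 6: 24 -> fragment 4 completed (4 total).
Step 5: advance 3 -> fork_pos = 25 + 3 = 28. Next multiple of 6 is 30 (not reached); still 4 fragment(s).
4 fragment(s) completed, covering template[0:24] (4 x 6 = 24). The next fragment, fragment 5, covers template[24:30], so it starts at position 24.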